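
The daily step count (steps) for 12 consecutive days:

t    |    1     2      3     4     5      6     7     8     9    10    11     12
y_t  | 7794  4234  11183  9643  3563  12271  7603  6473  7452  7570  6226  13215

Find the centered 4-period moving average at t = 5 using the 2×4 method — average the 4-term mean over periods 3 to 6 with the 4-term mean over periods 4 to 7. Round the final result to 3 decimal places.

Sum over 3–6: 11183 + 9643 + 3563 + 12271 = 36660
Sum over 4–7: 9643 + 3563 + 12271 + 7603 = 33080
CMA at t=5 = (36660 + 33080) / (2·4) = 69740 / 8 = 8717.500

8717.500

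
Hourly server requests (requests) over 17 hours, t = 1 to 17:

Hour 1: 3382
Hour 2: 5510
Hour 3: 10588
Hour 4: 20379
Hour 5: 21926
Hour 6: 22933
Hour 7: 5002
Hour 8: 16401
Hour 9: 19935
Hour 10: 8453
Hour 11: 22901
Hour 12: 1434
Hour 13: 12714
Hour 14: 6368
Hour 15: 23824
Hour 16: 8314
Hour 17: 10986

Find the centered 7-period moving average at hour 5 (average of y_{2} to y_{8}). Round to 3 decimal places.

14677.000

Sum of periods 2–8: 5510 + 10588 + 20379 + 21926 + 22933 + 5002 + 16401 = 102739
Divide by 7: 102739 / 7 = 14677.000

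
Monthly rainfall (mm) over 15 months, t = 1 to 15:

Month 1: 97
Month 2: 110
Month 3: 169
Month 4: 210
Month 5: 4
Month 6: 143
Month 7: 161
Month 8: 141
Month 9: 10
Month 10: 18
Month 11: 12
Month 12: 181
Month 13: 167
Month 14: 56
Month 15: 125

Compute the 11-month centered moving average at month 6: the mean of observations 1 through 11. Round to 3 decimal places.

Sum of periods 1–11: 97 + 110 + 169 + 210 + 4 + 143 + 161 + 141 + 10 + 18 + 12 = 1075
Divide by 11: 1075 / 11 = 97.727

97.727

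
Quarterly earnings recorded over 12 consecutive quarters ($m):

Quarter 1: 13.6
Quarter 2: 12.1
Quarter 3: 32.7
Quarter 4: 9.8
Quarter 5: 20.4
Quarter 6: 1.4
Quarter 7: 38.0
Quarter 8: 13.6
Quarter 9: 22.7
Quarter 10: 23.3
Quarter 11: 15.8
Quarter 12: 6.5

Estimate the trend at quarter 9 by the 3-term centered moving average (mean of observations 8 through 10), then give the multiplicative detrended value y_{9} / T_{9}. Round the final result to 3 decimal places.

1.143

Trend T_9 = (13.6 + 22.7 + 23.3) / 3 = 59.6/3 = 19.86667
Ratio to trend: 22.7 / 19.86667 = 1.143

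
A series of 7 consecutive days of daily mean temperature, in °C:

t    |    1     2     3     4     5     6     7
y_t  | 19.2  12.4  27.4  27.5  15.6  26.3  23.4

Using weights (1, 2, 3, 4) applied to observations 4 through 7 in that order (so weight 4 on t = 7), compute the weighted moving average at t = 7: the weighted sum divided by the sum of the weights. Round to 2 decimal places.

Weighted sum: 1·27.5 + 2·15.6 + 3·26.3 + 4·23.4 = 27.5 + 31.2 + 78.9 + 93.6 = 231.2
Weight total: 1 + 2 + 3 + 4 = 10
WMA = 231.2 / 10 = 23.12

23.12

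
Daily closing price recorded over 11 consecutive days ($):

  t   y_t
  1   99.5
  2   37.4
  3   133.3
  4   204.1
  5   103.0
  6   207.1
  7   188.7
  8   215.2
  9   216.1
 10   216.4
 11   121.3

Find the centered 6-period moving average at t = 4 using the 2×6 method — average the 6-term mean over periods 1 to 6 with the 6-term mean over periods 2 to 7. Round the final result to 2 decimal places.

Sum over 1–6: 99.5 + 37.4 + 133.3 + 204.1 + 103.0 + 207.1 = 784.4
Sum over 2–7: 37.4 + 133.3 + 204.1 + 103.0 + 207.1 + 188.7 = 873.6
CMA at t=4 = (784.4 + 873.6) / (2·6) = 1658.0 / 12 = 138.17

138.17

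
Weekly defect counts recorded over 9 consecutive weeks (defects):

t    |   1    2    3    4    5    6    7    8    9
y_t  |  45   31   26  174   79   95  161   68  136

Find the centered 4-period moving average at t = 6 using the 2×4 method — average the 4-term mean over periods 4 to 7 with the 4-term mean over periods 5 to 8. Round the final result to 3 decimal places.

Sum over 4–7: 174 + 79 + 95 + 161 = 509
Sum over 5–8: 79 + 95 + 161 + 68 = 403
CMA at t=6 = (509 + 403) / (2·4) = 912 / 8 = 114.000

114.000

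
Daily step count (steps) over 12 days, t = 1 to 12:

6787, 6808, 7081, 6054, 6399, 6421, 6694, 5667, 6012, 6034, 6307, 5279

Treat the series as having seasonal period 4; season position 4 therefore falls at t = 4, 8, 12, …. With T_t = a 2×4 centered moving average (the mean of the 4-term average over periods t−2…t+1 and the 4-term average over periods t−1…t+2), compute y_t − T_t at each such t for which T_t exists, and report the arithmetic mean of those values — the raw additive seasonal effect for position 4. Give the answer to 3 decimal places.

Season position 4 occurs at t = 4, 8 (where T_t is defined).
t=4: T_4 = 6537.12500; y_4 − T_4 = 6054 − 6537.12500 = -483.12500
t=8: T_8 = 6150.12500; y_8 − T_8 = 5667 − 6150.12500 = -483.12500
Mean deviation: (-483.12500 + -483.12500) / 2 = -483.125

-483.125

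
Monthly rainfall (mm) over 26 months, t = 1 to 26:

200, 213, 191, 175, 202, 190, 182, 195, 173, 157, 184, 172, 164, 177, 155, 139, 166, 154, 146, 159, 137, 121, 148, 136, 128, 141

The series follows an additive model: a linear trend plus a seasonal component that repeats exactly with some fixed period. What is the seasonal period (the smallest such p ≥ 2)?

6

First differences y_{t+1} − y_t: 13, -22, -16, 27, -12, -8, 13, -22, -16, 27, -12, -8, 13, -22, …
The difference pattern repeats every 6 terms and not for any smaller step, so p = 6.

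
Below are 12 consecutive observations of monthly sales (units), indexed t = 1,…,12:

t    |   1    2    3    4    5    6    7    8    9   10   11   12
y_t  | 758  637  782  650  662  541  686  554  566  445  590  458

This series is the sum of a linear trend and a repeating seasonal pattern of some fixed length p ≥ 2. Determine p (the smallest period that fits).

4

First differences y_{t+1} − y_t: -121, 145, -132, 12, -121, 145, -132, 12, -121, 145, …
The difference pattern repeats every 4 terms and not for any smaller step, so p = 4.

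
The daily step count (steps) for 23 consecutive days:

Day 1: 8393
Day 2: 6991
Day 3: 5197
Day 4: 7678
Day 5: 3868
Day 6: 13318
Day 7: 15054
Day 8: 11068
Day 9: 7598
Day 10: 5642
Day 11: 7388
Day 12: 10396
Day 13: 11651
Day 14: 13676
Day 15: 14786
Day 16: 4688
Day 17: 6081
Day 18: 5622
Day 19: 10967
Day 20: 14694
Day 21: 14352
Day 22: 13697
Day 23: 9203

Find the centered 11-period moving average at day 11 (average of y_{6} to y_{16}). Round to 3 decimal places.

10478.636

Sum of periods 6–16: 13318 + 15054 + 11068 + 7598 + 5642 + 7388 + 10396 + 11651 + 13676 + 14786 + 4688 = 115265
Divide by 11: 115265 / 11 = 10478.636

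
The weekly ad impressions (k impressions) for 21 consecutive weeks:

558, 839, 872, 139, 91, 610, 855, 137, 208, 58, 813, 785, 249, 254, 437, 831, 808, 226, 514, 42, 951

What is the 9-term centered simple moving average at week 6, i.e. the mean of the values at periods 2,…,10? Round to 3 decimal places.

Sum of periods 2–10: 839 + 872 + 139 + 91 + 610 + 855 + 137 + 208 + 58 = 3809
Divide by 9: 3809 / 9 = 423.222

423.222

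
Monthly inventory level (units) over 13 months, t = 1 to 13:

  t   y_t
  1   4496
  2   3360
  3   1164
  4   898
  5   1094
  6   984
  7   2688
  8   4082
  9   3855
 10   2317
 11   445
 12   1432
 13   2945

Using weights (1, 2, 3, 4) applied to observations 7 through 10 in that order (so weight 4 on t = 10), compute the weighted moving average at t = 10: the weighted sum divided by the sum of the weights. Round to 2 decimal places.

3168.50

Weighted sum: 1·2688 + 2·4082 + 3·3855 + 4·2317 = 2688 + 8164 + 11565 + 9268 = 31685
Weight total: 1 + 2 + 3 + 4 = 10
WMA = 31685 / 10 = 3168.50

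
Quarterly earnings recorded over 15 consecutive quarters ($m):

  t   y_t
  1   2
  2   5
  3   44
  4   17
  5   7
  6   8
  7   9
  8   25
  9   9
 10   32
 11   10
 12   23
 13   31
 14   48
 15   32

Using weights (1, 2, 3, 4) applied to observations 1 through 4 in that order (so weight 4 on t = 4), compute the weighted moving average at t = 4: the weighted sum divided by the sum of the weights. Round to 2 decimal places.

21.20

Weighted sum: 1·2 + 2·5 + 3·44 + 4·17 = 2 + 10 + 132 + 68 = 212
Weight total: 1 + 2 + 3 + 4 = 10
WMA = 212 / 10 = 21.20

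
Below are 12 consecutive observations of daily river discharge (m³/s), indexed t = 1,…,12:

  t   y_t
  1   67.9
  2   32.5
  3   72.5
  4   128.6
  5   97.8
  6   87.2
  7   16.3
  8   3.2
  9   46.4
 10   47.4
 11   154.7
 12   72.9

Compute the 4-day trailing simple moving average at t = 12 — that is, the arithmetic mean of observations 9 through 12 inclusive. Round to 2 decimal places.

Sum of periods 9–12: 46.4 + 47.4 + 154.7 + 72.9 = 321.4
Divide by 4: 321.4 / 4 = 80.35

80.35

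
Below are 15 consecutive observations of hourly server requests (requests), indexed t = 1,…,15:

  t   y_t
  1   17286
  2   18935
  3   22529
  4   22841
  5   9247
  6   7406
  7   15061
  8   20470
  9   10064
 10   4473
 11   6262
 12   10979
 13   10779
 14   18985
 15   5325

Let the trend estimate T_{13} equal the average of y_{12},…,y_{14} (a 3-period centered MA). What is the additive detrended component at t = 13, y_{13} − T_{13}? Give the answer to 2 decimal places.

Trend T_13 = (10979 + 10779 + 18985) / 3 = 40743/3 = 13581.0000
Detrended value: 10779 − 13581.0000 = -2802.00

-2802.00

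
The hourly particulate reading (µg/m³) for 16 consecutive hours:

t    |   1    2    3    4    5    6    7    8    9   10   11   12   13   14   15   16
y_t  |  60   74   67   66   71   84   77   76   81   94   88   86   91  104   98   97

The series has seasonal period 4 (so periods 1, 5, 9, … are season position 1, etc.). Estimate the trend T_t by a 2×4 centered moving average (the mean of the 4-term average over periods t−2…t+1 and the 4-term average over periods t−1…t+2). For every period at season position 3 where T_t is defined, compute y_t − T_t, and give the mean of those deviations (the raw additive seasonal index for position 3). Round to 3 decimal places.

-0.958

Season position 3 occurs at t = 3, 7, 11 (where T_t is defined).
t=3: T_3 = 68.12500; y_3 − T_3 = 67 − 68.12500 = -1.12500
t=7: T_7 = 78.25000; y_7 − T_7 = 77 − 78.25000 = -1.25000
t=11: T_11 = 88.50000; y_11 − T_11 = 88 − 88.50000 = -0.50000
Mean deviation: (-1.12500 + -1.25000 + -0.50000) / 3 = -0.958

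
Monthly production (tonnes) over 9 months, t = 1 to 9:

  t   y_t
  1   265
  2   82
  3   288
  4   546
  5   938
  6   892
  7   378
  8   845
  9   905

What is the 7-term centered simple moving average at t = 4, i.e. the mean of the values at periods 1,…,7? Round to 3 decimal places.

Sum of periods 1–7: 265 + 82 + 288 + 546 + 938 + 892 + 378 = 3389
Divide by 7: 3389 / 7 = 484.143

484.143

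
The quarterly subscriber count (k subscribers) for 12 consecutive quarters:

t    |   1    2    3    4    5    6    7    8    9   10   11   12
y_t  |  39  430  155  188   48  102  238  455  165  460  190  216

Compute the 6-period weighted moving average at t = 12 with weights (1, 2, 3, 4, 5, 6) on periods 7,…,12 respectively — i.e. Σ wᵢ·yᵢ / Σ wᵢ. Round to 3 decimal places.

272.810

Weighted sum: 1·238 + 2·455 + 3·165 + 4·460 + 5·190 + 6·216 = 238 + 910 + 495 + 1840 + 950 + 1296 = 5729
Weight total: 1 + 2 + 3 + 4 + 5 + 6 = 21
WMA = 5729 / 21 = 272.810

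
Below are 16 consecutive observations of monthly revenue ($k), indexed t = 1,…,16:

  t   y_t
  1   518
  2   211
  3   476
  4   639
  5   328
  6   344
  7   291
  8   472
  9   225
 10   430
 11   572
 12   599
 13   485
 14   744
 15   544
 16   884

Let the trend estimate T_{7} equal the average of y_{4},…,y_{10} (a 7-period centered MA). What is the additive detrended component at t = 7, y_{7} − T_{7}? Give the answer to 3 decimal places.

-98.857

Trend T_7 = (639 + 328 + 344 + 291 + 472 + 225 + 430) / 7 = 2729/7 = 389.85714
Detrended value: 291 − 389.85714 = -98.857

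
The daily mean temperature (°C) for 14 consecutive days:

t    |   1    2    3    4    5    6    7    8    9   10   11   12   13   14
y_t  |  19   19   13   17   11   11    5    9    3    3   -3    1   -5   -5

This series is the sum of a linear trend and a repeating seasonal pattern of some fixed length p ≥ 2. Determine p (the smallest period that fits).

First differences y_{t+1} − y_t: 0, -6, 4, -6, 0, -6, 4, -6, 0, -6, …
The difference pattern repeats every 4 terms and not for any smaller step, so p = 4.

4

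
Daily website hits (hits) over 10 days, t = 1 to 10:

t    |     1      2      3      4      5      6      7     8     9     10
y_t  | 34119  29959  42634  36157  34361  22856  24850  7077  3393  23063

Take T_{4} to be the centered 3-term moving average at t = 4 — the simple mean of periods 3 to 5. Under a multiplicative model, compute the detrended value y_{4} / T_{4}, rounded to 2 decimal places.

Trend T_4 = (42634 + 36157 + 34361) / 3 = 113152/3 = 37717.3333
Ratio to trend: 36157 / 37717.3333 = 0.96

0.96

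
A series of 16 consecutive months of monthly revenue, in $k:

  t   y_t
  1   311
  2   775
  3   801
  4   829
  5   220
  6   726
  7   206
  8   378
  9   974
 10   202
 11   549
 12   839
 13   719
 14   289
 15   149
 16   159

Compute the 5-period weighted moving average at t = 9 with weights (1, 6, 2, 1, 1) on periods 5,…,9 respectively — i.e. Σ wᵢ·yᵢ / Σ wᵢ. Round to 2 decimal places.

576.36

Weighted sum: 1·220 + 6·726 + 2·206 + 1·378 + 1·974 = 220 + 4356 + 412 + 378 + 974 = 6340
Weight total: 1 + 6 + 2 + 1 + 1 = 11
WMA = 6340 / 11 = 576.36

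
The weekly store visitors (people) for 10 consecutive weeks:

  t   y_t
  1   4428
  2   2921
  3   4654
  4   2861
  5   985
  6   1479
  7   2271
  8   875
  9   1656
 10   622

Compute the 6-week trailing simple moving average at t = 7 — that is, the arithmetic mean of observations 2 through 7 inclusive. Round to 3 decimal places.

Sum of periods 2–7: 2921 + 4654 + 2861 + 985 + 1479 + 2271 = 15171
Divide by 6: 15171 / 6 = 2528.500

2528.500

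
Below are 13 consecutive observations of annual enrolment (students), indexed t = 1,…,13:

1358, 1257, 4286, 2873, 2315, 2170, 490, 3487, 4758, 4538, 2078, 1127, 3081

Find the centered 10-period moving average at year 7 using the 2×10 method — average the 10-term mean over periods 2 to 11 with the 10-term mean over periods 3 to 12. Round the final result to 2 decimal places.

2818.70

Sum over 2–11: 1257 + 4286 + 2873 + 2315 + 2170 + 490 + 3487 + 4758 + 4538 + 2078 = 28252
Sum over 3–12: 4286 + 2873 + 2315 + 2170 + 490 + 3487 + 4758 + 4538 + 2078 + 1127 = 28122
CMA at t=7 = (28252 + 28122) / (2·10) = 56374 / 20 = 2818.70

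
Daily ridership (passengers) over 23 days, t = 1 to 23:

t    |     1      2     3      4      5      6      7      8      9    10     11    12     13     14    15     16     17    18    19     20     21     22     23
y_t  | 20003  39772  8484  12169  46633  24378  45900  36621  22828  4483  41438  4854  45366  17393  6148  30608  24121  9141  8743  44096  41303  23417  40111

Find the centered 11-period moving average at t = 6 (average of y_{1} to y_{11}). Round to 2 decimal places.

27519.00

Sum of periods 1–11: 20003 + 39772 + 8484 + 12169 + 46633 + 24378 + 45900 + 36621 + 22828 + 4483 + 41438 = 302709
Divide by 11: 302709 / 11 = 27519.00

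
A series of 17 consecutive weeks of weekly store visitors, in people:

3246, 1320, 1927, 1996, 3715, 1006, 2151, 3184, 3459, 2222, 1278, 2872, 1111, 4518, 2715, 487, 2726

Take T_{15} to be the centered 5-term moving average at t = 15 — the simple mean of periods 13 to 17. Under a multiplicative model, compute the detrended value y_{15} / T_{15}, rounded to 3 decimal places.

Trend T_15 = (1111 + 4518 + 2715 + 487 + 2726) / 5 = 11557/5 = 2311.40000
Ratio to trend: 2715 / 2311.40000 = 1.175

1.175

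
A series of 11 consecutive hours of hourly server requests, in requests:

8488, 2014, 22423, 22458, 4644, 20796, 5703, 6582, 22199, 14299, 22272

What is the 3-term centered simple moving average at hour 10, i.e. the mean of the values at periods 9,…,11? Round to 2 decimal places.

Sum of periods 9–11: 22199 + 14299 + 22272 = 58770
Divide by 3: 58770 / 3 = 19590.00

19590.00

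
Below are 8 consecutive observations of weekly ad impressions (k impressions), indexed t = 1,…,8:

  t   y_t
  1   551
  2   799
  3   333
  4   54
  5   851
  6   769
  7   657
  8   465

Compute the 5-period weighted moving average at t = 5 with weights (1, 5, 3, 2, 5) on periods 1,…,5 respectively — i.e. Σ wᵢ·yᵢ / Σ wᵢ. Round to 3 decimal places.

619.250

Weighted sum: 1·551 + 5·799 + 3·333 + 2·54 + 5·851 = 551 + 3995 + 999 + 108 + 4255 = 9908
Weight total: 1 + 5 + 3 + 2 + 5 = 16
WMA = 9908 / 16 = 619.250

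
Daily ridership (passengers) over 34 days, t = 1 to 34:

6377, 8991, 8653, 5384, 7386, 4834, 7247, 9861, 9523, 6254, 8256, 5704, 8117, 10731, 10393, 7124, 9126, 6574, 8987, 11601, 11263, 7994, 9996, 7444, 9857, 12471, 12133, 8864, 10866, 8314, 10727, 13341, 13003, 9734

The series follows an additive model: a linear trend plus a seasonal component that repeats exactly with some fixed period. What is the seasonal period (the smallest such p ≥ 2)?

6

First differences y_{t+1} − y_t: 2614, -338, -3269, 2002, -2552, 2413, 2614, -338, -3269, 2002, -2552, 2413, 2614, -338, …
The difference pattern repeats every 6 terms and not for any smaller step, so p = 6.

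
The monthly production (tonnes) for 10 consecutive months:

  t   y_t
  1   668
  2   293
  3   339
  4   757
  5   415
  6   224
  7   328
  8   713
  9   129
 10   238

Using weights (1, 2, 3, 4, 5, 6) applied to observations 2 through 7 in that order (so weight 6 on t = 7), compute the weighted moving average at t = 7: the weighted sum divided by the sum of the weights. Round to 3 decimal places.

380.476

Weighted sum: 1·293 + 2·339 + 3·757 + 4·415 + 5·224 + 6·328 = 293 + 678 + 2271 + 1660 + 1120 + 1968 = 7990
Weight total: 1 + 2 + 3 + 4 + 5 + 6 = 21
WMA = 7990 / 21 = 380.476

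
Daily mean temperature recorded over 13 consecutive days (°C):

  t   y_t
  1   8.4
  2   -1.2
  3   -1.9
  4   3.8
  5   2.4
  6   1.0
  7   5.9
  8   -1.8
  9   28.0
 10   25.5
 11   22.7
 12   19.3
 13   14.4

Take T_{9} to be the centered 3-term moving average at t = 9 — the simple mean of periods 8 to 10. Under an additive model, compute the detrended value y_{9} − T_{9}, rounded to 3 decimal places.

Trend T_9 = ((-1.8) + 28.0 + 25.5) / 3 = 51.7/3 = 17.23333
Detrended value: 28.0 − 17.23333 = 10.767

10.767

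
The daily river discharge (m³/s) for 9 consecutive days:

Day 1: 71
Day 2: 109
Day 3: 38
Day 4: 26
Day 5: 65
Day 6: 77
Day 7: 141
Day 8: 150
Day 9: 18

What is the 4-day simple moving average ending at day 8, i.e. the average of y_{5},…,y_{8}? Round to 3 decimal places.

Sum of periods 5–8: 65 + 77 + 141 + 150 = 433
Divide by 4: 433 / 4 = 108.250

108.250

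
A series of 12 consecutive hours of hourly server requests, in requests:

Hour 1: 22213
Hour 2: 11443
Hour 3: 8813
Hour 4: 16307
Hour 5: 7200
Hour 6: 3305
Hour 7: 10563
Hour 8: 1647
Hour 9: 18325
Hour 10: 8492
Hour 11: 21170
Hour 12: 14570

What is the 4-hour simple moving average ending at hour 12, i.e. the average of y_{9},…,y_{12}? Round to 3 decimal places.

Sum of periods 9–12: 18325 + 8492 + 21170 + 14570 = 62557
Divide by 4: 62557 / 4 = 15639.250

15639.250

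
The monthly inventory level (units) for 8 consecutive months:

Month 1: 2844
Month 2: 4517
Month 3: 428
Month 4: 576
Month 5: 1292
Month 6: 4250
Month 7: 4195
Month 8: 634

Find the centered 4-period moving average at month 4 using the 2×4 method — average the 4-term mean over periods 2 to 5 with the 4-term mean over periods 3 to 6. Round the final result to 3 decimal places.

Sum over 2–5: 4517 + 428 + 576 + 1292 = 6813
Sum over 3–6: 428 + 576 + 1292 + 4250 = 6546
CMA at t=4 = (6813 + 6546) / (2·4) = 13359 / 8 = 1669.875

1669.875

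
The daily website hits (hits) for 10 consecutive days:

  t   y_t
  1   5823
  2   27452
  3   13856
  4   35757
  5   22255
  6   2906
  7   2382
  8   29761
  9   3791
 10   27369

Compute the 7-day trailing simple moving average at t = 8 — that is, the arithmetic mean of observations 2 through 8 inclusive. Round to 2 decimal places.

19195.57

Sum of periods 2–8: 27452 + 13856 + 35757 + 22255 + 2906 + 2382 + 29761 = 134369
Divide by 7: 134369 / 7 = 19195.57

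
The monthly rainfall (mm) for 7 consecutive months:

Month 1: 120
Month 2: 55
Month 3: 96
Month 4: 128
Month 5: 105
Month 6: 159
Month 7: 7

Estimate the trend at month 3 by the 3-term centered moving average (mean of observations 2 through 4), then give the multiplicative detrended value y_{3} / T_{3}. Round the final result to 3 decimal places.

1.032

Trend T_3 = (55 + 96 + 128) / 3 = 279/3 = 93.00000
Ratio to trend: 96 / 93.00000 = 1.032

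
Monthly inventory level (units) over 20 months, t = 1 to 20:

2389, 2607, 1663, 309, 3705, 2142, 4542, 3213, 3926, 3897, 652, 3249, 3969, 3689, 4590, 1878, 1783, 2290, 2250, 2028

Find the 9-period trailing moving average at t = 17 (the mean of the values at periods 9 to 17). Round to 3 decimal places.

3070.333

Sum of periods 9–17: 3926 + 3897 + 652 + 3249 + 3969 + 3689 + 4590 + 1878 + 1783 = 27633
Divide by 9: 27633 / 9 = 3070.333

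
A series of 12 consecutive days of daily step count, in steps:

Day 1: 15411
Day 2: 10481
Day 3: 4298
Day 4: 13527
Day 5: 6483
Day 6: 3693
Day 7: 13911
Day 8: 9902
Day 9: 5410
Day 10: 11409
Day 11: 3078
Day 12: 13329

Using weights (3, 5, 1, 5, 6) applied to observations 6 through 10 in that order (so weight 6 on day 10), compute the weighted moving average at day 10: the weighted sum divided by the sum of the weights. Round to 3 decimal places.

Weighted sum: 3·3693 + 5·13911 + 1·9902 + 5·5410 + 6·11409 = 11079 + 69555 + 9902 + 27050 + 68454 = 186040
Weight total: 3 + 5 + 1 + 5 + 6 = 20
WMA = 186040 / 20 = 9302.000

9302.000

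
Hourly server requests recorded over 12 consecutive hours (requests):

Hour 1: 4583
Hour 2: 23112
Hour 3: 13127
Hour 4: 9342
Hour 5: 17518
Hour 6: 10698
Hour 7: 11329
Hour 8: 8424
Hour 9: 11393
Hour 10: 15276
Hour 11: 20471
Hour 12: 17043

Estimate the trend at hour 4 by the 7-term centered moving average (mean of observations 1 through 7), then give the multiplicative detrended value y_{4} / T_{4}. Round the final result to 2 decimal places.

0.73

Trend T_4 = (4583 + 23112 + 13127 + 9342 + 17518 + 10698 + 11329) / 7 = 89709/7 = 12815.5714
Ratio to trend: 9342 / 12815.5714 = 0.73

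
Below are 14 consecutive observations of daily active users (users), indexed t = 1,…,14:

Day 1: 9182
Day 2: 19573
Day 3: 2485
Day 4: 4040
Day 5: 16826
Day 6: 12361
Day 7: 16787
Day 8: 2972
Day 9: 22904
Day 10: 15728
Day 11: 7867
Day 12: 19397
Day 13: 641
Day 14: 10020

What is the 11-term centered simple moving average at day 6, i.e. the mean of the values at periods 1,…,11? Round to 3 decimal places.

Sum of periods 1–11: 9182 + 19573 + 2485 + 4040 + 16826 + 12361 + 16787 + 2972 + 22904 + 15728 + 7867 = 130725
Divide by 11: 130725 / 11 = 11884.091

11884.091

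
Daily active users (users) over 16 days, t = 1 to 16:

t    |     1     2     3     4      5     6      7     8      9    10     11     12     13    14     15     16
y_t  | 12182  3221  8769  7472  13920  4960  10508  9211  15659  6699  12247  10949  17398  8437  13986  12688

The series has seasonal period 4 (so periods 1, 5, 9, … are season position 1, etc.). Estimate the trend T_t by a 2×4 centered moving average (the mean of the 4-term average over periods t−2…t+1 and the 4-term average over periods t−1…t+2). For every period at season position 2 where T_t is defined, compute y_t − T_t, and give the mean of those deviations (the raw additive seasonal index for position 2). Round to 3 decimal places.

Season position 2 occurs at t = 6, 10, 14 (where T_t is defined).
t=6: T_6 = 9432.37500; y_6 − T_6 = 4960 − 9432.37500 = -4472.37500
t=10: T_10 = 11171.25000; y_10 − T_10 = 6699 − 11171.25000 = -4472.25000
t=14: T_14 = 12909.87500; y_14 − T_14 = 8437 − 12909.87500 = -4472.87500
Mean deviation: (-4472.37500 + -4472.25000 + -4472.87500) / 3 = -4472.500

-4472.500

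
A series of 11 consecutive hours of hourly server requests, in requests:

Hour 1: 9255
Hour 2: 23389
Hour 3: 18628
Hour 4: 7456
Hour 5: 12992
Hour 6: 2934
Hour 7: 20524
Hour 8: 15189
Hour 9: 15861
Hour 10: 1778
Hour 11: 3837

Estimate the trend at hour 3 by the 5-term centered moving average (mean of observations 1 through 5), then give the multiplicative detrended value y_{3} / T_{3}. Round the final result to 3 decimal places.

Trend T_3 = (9255 + 23389 + 18628 + 7456 + 12992) / 5 = 71720/5 = 14344.00000
Ratio to trend: 18628 / 14344.00000 = 1.299

1.299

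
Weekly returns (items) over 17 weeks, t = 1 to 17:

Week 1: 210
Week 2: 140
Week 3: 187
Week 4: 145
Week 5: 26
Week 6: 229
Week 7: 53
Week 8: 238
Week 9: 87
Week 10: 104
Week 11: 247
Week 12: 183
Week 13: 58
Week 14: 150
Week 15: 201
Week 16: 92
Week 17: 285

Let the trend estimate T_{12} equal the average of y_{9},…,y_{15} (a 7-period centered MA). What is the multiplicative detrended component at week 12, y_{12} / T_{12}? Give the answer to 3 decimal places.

1.244

Trend T_12 = (87 + 104 + 247 + 183 + 58 + 150 + 201) / 7 = 1030/7 = 147.14286
Ratio to trend: 183 / 147.14286 = 1.244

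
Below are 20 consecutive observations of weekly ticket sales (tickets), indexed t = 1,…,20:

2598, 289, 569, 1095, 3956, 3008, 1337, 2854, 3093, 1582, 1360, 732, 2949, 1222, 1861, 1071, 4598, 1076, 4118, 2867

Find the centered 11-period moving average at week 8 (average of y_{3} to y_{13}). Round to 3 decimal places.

Sum of periods 3–13: 569 + 1095 + 3956 + 3008 + 1337 + 2854 + 3093 + 1582 + 1360 + 732 + 2949 = 22535
Divide by 11: 22535 / 11 = 2048.636

2048.636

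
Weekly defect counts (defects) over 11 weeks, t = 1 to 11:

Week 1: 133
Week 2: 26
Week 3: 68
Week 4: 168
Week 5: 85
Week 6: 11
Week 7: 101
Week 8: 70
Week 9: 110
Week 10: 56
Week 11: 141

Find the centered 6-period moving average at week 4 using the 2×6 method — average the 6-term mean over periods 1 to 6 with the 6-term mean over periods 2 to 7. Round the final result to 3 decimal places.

79.167

Sum over 1–6: 133 + 26 + 68 + 168 + 85 + 11 = 491
Sum over 2–7: 26 + 68 + 168 + 85 + 11 + 101 = 459
CMA at t=4 = (491 + 459) / (2·6) = 950 / 12 = 79.167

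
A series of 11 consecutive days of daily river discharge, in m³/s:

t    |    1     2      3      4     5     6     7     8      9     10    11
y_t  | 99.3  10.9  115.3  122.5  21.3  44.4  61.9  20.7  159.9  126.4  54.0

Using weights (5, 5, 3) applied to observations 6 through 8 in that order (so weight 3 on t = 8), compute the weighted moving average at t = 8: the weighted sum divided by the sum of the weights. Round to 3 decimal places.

45.662

Weighted sum: 5·44.4 + 5·61.9 + 3·20.7 = 222.0 + 309.5 + 62.1 = 593.6
Weight total: 5 + 5 + 3 = 13
WMA = 593.6 / 13 = 45.662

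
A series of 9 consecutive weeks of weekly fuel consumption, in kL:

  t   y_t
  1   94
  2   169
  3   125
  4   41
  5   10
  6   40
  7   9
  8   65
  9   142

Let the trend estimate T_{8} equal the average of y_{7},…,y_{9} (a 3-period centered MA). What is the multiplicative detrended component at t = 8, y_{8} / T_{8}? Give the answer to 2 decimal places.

Trend T_8 = (9 + 65 + 142) / 3 = 216/3 = 72.0000
Ratio to trend: 65 / 72.0000 = 0.90

0.90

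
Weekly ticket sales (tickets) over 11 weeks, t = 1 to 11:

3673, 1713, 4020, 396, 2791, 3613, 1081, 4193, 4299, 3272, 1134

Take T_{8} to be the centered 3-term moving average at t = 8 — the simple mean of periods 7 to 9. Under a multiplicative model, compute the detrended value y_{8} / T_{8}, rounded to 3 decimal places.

Trend T_8 = (1081 + 4193 + 4299) / 3 = 9573/3 = 3191.00000
Ratio to trend: 4193 / 3191.00000 = 1.314

1.314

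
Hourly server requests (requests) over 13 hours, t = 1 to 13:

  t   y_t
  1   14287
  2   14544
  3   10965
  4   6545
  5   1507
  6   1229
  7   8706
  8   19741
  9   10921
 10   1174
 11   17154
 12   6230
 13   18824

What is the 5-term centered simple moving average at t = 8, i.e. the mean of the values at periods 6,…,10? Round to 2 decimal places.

8354.20

Sum of periods 6–10: 1229 + 8706 + 19741 + 10921 + 1174 = 41771
Divide by 5: 41771 / 5 = 8354.20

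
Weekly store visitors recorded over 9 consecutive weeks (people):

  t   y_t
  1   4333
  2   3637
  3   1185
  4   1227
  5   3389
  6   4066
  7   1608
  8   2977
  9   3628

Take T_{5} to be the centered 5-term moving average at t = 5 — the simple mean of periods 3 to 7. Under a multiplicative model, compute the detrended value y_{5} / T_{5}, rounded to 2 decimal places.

Trend T_5 = (1185 + 1227 + 3389 + 4066 + 1608) / 5 = 11475/5 = 2295.0000
Ratio to trend: 3389 / 2295.0000 = 1.48

1.48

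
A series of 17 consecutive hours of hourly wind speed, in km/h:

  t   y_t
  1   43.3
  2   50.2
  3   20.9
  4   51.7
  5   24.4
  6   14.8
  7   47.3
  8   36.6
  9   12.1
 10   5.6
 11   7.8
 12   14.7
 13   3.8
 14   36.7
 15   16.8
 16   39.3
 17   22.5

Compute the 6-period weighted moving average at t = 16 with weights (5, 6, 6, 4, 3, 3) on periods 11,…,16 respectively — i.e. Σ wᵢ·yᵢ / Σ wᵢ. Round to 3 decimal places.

17.226

Weighted sum: 5·7.8 + 6·14.7 + 6·3.8 + 4·36.7 + 3·16.8 + 3·39.3 = 39.0 + 88.2 + 22.8 + 146.8 + 50.4 + 117.9 = 465.1
Weight total: 5 + 6 + 6 + 4 + 3 + 3 = 27
WMA = 465.1 / 27 = 17.226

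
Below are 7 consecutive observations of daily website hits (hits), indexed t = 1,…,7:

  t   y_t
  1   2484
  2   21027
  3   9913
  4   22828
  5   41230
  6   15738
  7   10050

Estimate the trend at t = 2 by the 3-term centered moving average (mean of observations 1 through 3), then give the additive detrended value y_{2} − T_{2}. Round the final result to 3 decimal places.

Trend T_2 = (2484 + 21027 + 9913) / 3 = 33424/3 = 11141.33333
Detrended value: 21027 − 11141.33333 = 9885.667

9885.667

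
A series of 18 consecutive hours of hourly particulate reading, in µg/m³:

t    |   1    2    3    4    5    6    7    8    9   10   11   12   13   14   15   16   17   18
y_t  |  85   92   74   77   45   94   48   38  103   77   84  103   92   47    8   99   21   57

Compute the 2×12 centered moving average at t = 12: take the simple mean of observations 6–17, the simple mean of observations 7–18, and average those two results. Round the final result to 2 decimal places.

Sum over 6–17: 94 + 48 + 38 + 103 + 77 + 84 + 103 + 92 + 47 + 8 + 99 + 21 = 814
Sum over 7–18: 48 + 38 + 103 + 77 + 84 + 103 + 92 + 47 + 8 + 99 + 21 + 57 = 777
CMA at t=12 = (814 + 777) / (2·12) = 1591 / 24 = 66.29

66.29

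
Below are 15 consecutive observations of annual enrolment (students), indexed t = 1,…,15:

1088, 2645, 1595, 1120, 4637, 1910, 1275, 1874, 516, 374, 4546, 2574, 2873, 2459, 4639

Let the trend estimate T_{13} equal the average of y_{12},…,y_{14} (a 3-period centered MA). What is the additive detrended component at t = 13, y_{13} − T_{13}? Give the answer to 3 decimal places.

Trend T_13 = (2574 + 2873 + 2459) / 3 = 7906/3 = 2635.33333
Detrended value: 2873 − 2635.33333 = 237.667

237.667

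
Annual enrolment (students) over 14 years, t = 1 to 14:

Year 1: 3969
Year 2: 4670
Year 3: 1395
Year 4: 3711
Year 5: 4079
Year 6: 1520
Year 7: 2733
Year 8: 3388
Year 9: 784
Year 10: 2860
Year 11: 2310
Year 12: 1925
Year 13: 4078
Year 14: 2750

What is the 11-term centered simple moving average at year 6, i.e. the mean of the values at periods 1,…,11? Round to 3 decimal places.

2856.273

Sum of periods 1–11: 3969 + 4670 + 1395 + 3711 + 4079 + 1520 + 2733 + 3388 + 784 + 2860 + 2310 = 31419
Divide by 11: 31419 / 11 = 2856.273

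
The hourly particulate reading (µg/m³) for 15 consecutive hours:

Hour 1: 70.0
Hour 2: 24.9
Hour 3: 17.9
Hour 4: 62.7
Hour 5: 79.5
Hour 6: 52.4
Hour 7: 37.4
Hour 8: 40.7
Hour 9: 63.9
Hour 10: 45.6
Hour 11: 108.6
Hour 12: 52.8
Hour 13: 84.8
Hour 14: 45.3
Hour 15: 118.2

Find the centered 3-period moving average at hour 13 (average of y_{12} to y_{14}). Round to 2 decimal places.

60.97

Sum of periods 12–14: 52.8 + 84.8 + 45.3 = 182.9
Divide by 3: 182.9 / 3 = 60.97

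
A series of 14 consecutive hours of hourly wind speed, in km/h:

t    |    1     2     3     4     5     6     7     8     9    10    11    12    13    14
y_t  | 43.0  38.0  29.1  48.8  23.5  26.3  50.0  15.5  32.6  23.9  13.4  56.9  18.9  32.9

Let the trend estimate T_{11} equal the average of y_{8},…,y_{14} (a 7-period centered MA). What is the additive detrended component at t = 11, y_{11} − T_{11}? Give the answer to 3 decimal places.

Trend T_11 = (15.5 + 32.6 + 23.9 + 13.4 + 56.9 + 18.9 + 32.9) / 7 = 194.1/7 = 27.72857
Detrended value: 13.4 − 27.72857 = -14.329

-14.329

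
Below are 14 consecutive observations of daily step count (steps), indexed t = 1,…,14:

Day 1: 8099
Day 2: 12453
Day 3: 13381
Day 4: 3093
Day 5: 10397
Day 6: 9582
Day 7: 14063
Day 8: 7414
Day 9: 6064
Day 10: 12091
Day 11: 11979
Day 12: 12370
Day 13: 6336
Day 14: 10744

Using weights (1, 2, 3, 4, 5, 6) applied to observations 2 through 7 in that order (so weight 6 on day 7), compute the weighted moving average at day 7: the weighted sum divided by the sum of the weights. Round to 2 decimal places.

10589.05

Weighted sum: 1·12453 + 2·13381 + 3·3093 + 4·10397 + 5·9582 + 6·14063 = 12453 + 26762 + 9279 + 41588 + 47910 + 84378 = 222370
Weight total: 1 + 2 + 3 + 4 + 5 + 6 = 21
WMA = 222370 / 21 = 10589.05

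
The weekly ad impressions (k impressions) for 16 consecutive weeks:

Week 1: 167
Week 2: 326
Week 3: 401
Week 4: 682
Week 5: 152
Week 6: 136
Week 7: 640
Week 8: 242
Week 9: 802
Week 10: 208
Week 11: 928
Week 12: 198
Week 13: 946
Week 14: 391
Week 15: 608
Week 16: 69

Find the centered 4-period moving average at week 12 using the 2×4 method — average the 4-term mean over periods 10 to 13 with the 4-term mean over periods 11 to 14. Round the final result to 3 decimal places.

Sum over 10–13: 208 + 928 + 198 + 946 = 2280
Sum over 11–14: 928 + 198 + 946 + 391 = 2463
CMA at t=12 = (2280 + 2463) / (2·4) = 4743 / 8 = 592.875

592.875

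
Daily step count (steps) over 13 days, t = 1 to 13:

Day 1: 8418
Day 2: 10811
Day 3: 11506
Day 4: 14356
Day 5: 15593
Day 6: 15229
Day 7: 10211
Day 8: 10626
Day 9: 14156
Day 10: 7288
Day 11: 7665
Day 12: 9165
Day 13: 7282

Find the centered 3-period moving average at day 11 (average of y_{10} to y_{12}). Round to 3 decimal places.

Sum of periods 10–12: 7288 + 7665 + 9165 = 24118
Divide by 3: 24118 / 3 = 8039.333

8039.333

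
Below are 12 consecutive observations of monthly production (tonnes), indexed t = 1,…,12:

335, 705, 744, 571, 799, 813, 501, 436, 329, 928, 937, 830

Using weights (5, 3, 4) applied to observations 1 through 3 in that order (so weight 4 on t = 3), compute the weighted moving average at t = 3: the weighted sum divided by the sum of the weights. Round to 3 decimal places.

563.833

Weighted sum: 5·335 + 3·705 + 4·744 = 1675 + 2115 + 2976 = 6766
Weight total: 5 + 3 + 4 = 12
WMA = 6766 / 12 = 563.833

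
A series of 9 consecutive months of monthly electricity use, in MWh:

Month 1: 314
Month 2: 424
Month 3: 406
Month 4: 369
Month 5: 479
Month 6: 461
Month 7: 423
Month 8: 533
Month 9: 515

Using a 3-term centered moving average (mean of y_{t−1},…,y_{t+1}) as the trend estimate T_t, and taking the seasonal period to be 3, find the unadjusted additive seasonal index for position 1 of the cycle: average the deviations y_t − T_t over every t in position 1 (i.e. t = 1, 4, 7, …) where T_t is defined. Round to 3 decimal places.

Season position 1 occurs at t = 4, 7 (where T_t is defined).
t=4: T_4 = 418.00000; y_4 − T_4 = 369 − 418.00000 = -49.00000
t=7: T_7 = 472.33333; y_7 − T_7 = 423 − 472.33333 = -49.33333
Mean deviation: (-49.00000 + -49.33333) / 2 = -49.167

-49.167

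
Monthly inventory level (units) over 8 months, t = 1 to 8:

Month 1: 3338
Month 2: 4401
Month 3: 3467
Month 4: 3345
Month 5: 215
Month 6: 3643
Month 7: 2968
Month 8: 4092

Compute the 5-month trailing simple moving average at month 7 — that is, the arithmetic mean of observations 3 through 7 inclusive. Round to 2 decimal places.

2727.60

Sum of periods 3–7: 3467 + 3345 + 215 + 3643 + 2968 = 13638
Divide by 5: 13638 / 5 = 2727.60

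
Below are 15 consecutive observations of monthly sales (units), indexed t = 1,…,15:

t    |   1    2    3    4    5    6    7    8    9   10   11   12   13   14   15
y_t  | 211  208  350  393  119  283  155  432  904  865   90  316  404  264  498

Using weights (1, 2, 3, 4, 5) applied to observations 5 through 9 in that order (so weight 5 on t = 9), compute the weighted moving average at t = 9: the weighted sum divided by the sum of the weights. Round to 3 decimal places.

493.200

Weighted sum: 1·119 + 2·283 + 3·155 + 4·432 + 5·904 = 119 + 566 + 465 + 1728 + 4520 = 7398
Weight total: 1 + 2 + 3 + 4 + 5 = 15
WMA = 7398 / 15 = 493.200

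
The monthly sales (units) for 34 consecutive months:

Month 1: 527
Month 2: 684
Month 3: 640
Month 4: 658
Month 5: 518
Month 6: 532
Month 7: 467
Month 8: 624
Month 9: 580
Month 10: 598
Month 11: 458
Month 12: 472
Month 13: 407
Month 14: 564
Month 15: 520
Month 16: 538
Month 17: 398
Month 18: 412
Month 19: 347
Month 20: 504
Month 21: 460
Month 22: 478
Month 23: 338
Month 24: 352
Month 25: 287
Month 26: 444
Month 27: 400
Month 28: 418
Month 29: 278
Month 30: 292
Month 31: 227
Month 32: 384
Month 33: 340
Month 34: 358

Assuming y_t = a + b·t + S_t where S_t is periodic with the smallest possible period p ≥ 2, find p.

6

First differences y_{t+1} − y_t: 157, -44, 18, -140, 14, -65, 157, -44, 18, -140, 14, -65, 157, -44, …
The difference pattern repeats every 6 terms and not for any smaller step, so p = 6.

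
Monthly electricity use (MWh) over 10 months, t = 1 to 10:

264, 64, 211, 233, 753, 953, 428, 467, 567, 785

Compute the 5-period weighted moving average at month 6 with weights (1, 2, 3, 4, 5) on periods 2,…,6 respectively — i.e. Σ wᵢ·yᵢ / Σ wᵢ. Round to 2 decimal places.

597.47

Weighted sum: 1·64 + 2·211 + 3·233 + 4·753 + 5·953 = 64 + 422 + 699 + 3012 + 4765 = 8962
Weight total: 1 + 2 + 3 + 4 + 5 = 15
WMA = 8962 / 15 = 597.47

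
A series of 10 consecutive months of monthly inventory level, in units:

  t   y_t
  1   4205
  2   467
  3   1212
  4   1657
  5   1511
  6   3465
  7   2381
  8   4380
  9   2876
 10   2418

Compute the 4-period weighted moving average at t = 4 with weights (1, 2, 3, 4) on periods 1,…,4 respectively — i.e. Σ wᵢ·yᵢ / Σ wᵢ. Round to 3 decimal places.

1540.300

Weighted sum: 1·4205 + 2·467 + 3·1212 + 4·1657 = 4205 + 934 + 3636 + 6628 = 15403
Weight total: 1 + 2 + 3 + 4 = 10
WMA = 15403 / 10 = 1540.300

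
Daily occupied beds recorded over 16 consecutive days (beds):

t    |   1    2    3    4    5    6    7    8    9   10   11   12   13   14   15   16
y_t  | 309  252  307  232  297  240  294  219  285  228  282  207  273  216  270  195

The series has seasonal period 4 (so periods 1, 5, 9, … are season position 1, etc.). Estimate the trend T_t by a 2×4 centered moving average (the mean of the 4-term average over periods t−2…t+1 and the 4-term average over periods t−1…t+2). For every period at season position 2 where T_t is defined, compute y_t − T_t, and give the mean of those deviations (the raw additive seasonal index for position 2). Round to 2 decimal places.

-24.04

Season position 2 occurs at t = 6, 10, 14 (where T_t is defined).
t=6: T_6 = 264.1250; y_6 − T_6 = 240 − 264.1250 = -24.1250
t=10: T_10 = 252.0000; y_10 − T_10 = 228 − 252.0000 = -24.0000
t=14: T_14 = 240.0000; y_14 − T_14 = 216 − 240.0000 = -24.0000
Mean deviation: (-24.1250 + -24.0000 + -24.0000) / 3 = -24.04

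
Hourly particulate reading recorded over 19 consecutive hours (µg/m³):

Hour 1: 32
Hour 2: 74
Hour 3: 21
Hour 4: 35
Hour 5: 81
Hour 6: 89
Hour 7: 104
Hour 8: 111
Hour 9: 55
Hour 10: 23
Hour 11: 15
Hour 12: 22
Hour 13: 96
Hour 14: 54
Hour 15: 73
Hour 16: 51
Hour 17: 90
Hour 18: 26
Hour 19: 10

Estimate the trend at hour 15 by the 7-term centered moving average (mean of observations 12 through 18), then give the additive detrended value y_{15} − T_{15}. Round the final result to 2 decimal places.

14.14

Trend T_15 = (22 + 96 + 54 + 73 + 51 + 90 + 26) / 7 = 412/7 = 58.8571
Detrended value: 73 − 58.8571 = 14.14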